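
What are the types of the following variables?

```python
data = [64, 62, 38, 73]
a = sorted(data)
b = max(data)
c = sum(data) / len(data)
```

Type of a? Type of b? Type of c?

sorted() returns list; max of ints returns int; int / int = float

list, int, float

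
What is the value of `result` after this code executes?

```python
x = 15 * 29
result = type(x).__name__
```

x is int; result = 'int'

'int'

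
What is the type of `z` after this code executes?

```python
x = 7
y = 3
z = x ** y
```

positive int ** positive int = int

int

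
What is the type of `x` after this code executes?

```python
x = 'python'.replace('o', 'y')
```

str.replace() returns str

str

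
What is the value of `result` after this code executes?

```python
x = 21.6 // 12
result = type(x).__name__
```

x is float; result = 'float'

'float'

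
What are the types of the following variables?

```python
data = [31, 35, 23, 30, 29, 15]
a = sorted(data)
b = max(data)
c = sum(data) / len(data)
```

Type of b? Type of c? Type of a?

max of ints returns int; int / int = float; sorted() returns list

int, float, list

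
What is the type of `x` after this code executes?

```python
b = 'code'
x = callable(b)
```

callable() returns bool

bool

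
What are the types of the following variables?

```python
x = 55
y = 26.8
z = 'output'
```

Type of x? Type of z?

x is assigned a bare integer (no decimal point), so it is an int; z is assigned a quoted string literal, so it is a str

int, str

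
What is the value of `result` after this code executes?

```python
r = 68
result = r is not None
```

r = 68; result = True

True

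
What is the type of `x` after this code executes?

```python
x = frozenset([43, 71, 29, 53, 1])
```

frozenset() returns frozenset

frozenset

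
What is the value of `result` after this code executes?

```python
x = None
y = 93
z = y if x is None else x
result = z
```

x = None; y = 93; z = 93; result = 93

93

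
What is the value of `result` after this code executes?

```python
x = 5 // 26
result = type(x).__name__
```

x is int; result = 'int'

'int'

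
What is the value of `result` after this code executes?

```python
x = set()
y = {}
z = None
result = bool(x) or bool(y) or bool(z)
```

x = set(); y = {}; z = None; result = False

False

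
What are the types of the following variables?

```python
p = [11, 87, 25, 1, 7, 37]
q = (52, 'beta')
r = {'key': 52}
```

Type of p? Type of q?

p is assigned a list literal (square brackets); q is assigned a tuple (parenthesized, comma-separated values)

list, tuple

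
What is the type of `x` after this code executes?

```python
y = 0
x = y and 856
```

'and' returns first falsy value (0 is int)

int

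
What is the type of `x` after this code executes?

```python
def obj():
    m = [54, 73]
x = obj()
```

Function without return returns None

NoneType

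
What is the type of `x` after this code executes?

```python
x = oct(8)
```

oct() returns str representation

str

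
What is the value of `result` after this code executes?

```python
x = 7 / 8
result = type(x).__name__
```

x is float; result = 'float'

'float'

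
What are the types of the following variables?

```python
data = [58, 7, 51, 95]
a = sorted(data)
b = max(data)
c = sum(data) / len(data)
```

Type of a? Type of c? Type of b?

sorted() returns list; int / int = float; max of ints returns int

list, float, int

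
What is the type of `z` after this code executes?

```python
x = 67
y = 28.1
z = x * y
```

int * float = float

float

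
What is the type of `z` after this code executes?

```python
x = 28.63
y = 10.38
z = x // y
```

float // float = float

float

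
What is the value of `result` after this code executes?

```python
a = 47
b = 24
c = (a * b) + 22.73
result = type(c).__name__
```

a is int; b is int; c is float; result = 'float'

'float'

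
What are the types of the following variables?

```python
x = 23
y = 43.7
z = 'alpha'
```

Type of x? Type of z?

x is assigned a bare integer (no decimal point), so it is an int; z is assigned a quoted string literal, so it is a str

int, str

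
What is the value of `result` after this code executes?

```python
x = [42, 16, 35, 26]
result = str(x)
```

x = [42, 16, 35, 26]; result = '[42, 16, 35, 26]'

'[42, 16, 35, 26]'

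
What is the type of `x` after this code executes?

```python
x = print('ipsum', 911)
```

print() returns None

NoneType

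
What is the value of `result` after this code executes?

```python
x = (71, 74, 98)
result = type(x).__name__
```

x is tuple; result = 'tuple'

'tuple'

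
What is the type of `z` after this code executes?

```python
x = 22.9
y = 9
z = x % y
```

float % int = float

float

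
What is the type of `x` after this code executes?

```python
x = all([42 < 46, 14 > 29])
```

all() returns bool

bool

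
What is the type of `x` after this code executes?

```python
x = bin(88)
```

bin() returns str representation

str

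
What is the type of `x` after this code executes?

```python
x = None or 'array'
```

'or' with None returns the other truthy value (str)

str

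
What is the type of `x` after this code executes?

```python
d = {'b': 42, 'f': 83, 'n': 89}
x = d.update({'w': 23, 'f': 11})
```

dict.update() returns None

NoneType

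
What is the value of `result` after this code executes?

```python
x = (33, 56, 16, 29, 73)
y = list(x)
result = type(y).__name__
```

x is tuple; y is list; result = 'list'

'list'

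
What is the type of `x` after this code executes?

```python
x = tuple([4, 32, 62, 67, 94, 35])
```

tuple() constructor returns tuple

tuple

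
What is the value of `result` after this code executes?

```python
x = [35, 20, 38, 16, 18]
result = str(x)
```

x = [35, 20, 38, 16, 18]; result = '[35, 20, 38, 16, 18]'

'[35, 20, 38, 16, 18]'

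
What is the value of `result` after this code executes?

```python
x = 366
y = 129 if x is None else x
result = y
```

x = 366; y = 366; result = 366

366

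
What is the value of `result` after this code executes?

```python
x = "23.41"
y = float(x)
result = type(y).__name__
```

x is str; y is float; result = 'float'

'float'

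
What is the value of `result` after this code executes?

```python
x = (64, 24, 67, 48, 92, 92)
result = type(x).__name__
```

x is tuple; result = 'tuple'

'tuple'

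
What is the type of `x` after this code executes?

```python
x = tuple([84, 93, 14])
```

tuple() constructor returns tuple

tuple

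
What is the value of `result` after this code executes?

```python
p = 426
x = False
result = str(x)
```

p = 426; x = False; result = 'False'

'False'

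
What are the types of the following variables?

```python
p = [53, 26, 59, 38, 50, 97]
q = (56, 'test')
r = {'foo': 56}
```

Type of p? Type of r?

p is assigned a list literal (square brackets); r is assigned a dict literal ({key: value})

list, dict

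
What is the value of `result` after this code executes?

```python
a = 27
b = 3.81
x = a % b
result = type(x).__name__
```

a is int; b is float; x is float; result = 'float'

'float'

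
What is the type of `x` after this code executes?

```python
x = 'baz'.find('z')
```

str.find() returns int index

int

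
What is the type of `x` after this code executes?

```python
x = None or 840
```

'or' with None returns the other truthy value

int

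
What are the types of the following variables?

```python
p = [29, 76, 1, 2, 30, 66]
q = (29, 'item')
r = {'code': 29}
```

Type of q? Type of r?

q is assigned a tuple (parenthesized, comma-separated values); r is assigned a dict literal ({key: value})

tuple, dict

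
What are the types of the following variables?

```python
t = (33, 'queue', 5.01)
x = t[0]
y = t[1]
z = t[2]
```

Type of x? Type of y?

tuple[0] is int; tuple[1] is str

int, str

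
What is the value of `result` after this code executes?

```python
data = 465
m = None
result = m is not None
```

data = 465; m = None; result = False

False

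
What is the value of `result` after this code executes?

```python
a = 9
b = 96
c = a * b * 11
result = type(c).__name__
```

a is int; b is int; c is int; result = 'int'

'int'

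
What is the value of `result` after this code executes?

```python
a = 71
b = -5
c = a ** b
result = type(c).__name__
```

a is int; b is int; c is float; result = 'float'

'float'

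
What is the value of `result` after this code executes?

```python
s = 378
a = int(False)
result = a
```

s = 378; a = 0; result = 0

0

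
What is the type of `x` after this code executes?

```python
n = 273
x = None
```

None has type NoneType

NoneType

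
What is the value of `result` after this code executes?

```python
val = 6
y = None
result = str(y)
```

val = 6; y = None; result = 'None'

'None'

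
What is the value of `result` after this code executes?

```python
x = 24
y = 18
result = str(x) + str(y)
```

x = 24; y = 18; result = '2418'

'2418'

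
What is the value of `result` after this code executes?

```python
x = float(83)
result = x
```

x = 83.0; result = 83.0

83.0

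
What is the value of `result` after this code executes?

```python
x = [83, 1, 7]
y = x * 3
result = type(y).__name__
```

x is list; y is list; result = 'list'

'list'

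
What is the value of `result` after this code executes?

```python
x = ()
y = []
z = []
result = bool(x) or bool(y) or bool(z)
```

x = (); y = []; z = []; result = False

False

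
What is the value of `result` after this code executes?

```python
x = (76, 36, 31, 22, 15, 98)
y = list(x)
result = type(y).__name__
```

x is tuple; y is list; result = 'list'

'list'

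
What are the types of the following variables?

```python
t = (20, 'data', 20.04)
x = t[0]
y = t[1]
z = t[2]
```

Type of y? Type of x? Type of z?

tuple[1] is str; tuple[0] is int; tuple[2] is float

str, int, float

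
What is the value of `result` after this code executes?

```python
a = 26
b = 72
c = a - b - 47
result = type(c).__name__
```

a is int; b is int; c is int; result = 'int'

'int'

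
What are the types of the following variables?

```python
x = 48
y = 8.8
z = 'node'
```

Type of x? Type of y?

x is assigned a bare integer (no decimal point), so it is an int; y is assigned a number with a decimal point, so it is a float

int, float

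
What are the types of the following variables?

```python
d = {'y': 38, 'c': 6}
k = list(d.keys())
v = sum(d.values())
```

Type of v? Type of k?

sum of ints is int; list() converts to list

int, list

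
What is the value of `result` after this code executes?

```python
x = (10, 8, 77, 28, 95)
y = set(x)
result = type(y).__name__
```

x is tuple; y is set; result = 'set'

'set'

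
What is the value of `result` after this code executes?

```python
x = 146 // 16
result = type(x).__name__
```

x is int; result = 'int'

'int'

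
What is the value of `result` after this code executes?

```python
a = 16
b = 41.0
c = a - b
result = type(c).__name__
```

a is int; b is float; c is float; result = 'float'

'float'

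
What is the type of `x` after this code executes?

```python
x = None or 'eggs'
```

'or' with None returns the other truthy value (str)

str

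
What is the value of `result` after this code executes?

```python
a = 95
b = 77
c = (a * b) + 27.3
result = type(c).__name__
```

a is int; b is int; c is float; result = 'float'

'float'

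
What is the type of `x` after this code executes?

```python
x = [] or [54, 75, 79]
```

'or' returns first truthy value (list)

list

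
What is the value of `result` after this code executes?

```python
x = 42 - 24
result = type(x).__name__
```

x is int; result = 'int'

'int'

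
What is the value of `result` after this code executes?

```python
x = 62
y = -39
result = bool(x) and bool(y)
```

x = 62; y = -39; result = True

True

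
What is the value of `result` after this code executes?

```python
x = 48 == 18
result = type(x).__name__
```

x is bool; result = 'bool'

'bool'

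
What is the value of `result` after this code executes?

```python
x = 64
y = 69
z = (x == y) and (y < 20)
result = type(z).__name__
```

x is int; y is int; z is bool; result = 'bool'

'bool'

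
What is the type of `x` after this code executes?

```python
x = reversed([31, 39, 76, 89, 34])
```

reversed() on a list returns list_reverseiterator

list_reverseiterator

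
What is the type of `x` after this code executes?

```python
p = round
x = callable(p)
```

callable() returns bool

bool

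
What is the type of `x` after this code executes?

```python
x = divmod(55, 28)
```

divmod() returns tuple of (quotient, remainder)

tuple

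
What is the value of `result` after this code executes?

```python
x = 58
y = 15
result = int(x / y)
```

x = 58; y = 15; result = 3

3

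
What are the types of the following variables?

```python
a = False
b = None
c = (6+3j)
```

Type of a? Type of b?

a is assigned the constant False, which has type bool; b is assigned None, whose type is NoneType

bool, NoneType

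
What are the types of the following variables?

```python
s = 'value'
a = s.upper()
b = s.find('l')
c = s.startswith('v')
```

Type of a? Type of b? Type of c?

upper() returns str; find() returns int; startswith() returns bool

str, int, bool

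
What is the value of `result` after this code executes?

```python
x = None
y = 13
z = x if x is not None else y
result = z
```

x = None; y = 13; z = 13; result = 13

13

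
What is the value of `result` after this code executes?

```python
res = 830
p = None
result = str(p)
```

res = 830; p = None; result = 'None'

'None'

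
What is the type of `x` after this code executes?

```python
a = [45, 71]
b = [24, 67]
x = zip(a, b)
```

zip() returns a zip object

zip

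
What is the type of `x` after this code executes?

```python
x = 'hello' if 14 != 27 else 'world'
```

Both branches of conditional are str

str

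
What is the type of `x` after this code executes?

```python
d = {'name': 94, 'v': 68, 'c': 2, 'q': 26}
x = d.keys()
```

.keys() returns dict_keys view

dict_keys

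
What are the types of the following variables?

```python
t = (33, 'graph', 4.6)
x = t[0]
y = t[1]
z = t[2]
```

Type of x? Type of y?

tuple[0] is int; tuple[1] is str

int, str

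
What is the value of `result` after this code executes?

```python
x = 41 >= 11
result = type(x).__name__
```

x is bool; result = 'bool'

'bool'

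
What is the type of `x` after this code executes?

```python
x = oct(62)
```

oct() returns str representation

str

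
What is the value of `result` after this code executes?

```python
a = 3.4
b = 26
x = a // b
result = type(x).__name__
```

a is float; b is int; x is float; result = 'float'

'float'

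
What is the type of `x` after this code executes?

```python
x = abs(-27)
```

abs() of int returns int

int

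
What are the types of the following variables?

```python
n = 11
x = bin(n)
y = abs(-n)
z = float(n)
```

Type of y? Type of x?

abs() of int returns int; bin() returns str

int, str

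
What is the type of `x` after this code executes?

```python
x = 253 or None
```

'or' returns first truthy value

int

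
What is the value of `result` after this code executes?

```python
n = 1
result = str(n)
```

n = 1; result = '1'

'1'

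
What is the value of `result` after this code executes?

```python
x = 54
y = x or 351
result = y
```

x = 54; y = 54; result = 54

54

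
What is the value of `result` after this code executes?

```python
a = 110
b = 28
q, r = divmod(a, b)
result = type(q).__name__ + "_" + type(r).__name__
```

a is int; b is int; q is int; r is int; result = 'int_int'

'int_int'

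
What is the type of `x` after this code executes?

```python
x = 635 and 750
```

'and' with truthy values returns last operand (int)

int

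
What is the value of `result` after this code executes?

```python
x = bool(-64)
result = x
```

x = True; result = True

True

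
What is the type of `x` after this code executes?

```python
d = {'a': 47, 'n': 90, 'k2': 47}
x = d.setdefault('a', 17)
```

dict.setdefault() returns the (existing or default) value

int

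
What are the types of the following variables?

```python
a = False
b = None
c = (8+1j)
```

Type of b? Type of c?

b is assigned None, whose type is NoneType; c is assigned (8+1j), an int plus an imaginary literal (j suffix), which evaluates to complex

NoneType, complex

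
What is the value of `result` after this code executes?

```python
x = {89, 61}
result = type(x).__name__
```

x is set; result = 'set'

'set'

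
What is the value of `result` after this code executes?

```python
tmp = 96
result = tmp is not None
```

tmp = 96; result = True

True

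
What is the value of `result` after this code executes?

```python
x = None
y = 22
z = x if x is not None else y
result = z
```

x = None; y = 22; z = 22; result = 22

22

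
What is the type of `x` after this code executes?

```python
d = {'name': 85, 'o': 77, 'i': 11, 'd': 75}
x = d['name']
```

Accessing dict[str, int] with str key returns int

int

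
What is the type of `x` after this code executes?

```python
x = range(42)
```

range() returns a range object

range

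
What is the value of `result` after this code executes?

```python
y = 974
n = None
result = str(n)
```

y = 974; n = None; result = 'None'

'None'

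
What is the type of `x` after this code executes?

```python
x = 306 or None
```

'or' returns first truthy value

int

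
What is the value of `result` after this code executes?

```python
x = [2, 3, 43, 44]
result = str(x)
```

x = [2, 3, 43, 44]; result = '[2, 3, 43, 44]'

'[2, 3, 43, 44]'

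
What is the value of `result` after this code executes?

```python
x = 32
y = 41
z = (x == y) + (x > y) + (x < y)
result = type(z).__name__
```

x is int; y is int; z is int; result = 'int'

'int'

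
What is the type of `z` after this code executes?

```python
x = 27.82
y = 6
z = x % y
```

float % int = float

float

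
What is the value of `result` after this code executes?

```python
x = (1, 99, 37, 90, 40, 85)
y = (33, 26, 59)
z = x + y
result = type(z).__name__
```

x is tuple; y is tuple; z is tuple; result = 'tuple'

'tuple'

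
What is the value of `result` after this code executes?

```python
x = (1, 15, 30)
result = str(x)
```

x = (1, 15, 30); result = '(1, 15, 30)'

'(1, 15, 30)'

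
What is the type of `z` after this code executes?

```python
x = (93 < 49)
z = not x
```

'not' returns bool

bool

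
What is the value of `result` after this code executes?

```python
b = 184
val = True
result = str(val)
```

b = 184; val = True; result = 'True'

'True'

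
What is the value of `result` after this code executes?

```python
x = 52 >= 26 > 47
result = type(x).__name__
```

x is bool; result = 'bool'

'bool'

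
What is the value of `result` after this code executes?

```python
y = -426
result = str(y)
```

y = -426; result = '-426'

'-426'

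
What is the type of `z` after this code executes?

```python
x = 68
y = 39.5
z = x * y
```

int * float = float

float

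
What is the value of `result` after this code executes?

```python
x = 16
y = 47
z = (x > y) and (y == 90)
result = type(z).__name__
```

x is int; y is int; z is bool; result = 'bool'

'bool'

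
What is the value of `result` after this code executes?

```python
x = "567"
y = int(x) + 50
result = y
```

x = '567'; y = 617; result = 617

617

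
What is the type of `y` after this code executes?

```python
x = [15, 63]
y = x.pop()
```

list.pop() returns the popped element

int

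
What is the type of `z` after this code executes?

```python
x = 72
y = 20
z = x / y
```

int / int = float

float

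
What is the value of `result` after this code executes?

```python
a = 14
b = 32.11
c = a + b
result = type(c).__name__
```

a is int; b is float; c is float; result = 'float'

'float'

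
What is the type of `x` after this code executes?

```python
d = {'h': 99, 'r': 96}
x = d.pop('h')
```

dict.pop() returns the value

int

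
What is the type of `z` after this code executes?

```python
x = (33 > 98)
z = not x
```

'not' returns bool

bool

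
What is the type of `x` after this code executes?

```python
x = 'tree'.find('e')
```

str.find() returns int index

int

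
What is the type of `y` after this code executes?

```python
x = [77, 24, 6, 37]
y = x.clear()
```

list.clear() returns None

NoneType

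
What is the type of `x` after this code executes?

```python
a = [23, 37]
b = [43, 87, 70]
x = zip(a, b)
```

zip() returns a zip object

zip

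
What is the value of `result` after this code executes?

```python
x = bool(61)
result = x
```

x = True; result = True

True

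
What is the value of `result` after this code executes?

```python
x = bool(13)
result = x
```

x = True; result = True

True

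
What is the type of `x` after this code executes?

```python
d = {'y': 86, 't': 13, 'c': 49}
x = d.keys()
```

.keys() returns dict_keys view

dict_keys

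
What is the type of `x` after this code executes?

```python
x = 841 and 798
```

'and' with truthy values returns last operand (int)

int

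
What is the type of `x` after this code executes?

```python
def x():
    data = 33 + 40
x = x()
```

Function without return returns None

NoneType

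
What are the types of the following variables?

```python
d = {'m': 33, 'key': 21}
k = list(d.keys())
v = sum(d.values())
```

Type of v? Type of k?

sum of ints is int; list() converts to list

int, list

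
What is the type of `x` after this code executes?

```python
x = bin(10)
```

bin() returns str representation

str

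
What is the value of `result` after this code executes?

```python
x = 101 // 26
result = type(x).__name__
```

x is int; result = 'int'

'int'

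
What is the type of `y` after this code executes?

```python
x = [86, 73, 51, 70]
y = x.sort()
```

list.sort() returns None (mutates in place)

NoneType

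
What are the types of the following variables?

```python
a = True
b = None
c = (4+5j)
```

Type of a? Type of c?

a is assigned the constant True, which has type bool; c is assigned (4+5j), an int plus an imaginary literal (j suffix), which evaluates to complex

bool, complex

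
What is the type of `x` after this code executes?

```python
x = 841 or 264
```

'or' returns first truthy value (int)

int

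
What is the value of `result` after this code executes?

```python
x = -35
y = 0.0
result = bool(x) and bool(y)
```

x = -35; y = 0.0; result = False

False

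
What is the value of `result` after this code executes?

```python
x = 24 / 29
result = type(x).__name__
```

x is float; result = 'float'

'float'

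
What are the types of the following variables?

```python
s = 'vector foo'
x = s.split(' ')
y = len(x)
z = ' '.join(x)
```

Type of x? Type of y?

str.split() returns list; len() returns int

list, int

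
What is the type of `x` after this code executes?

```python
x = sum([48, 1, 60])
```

sum() of ints returns int

int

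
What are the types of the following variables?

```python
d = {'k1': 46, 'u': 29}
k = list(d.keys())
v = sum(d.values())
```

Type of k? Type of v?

list() converts to list; sum of ints is int

list, int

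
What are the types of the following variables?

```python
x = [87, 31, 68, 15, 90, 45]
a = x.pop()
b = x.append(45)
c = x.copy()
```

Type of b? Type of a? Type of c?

append() returns None; pop() returns element; copy() returns list

NoneType, int, list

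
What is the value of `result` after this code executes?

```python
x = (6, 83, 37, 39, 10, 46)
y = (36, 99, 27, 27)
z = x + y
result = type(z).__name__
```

x is tuple; y is tuple; z is tuple; result = 'tuple'

'tuple'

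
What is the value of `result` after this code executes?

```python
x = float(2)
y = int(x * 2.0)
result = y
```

x = 2.0; y = 4; result = 4

4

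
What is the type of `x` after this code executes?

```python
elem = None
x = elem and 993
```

'and' returns first falsy value (None)

NoneType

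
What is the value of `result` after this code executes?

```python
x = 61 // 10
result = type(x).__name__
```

x is int; result = 'int'

'int'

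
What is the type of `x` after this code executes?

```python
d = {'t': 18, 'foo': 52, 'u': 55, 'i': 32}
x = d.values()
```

.values() returns dict_values view

dict_values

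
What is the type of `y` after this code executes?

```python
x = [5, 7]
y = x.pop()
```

list.pop() returns the popped element

int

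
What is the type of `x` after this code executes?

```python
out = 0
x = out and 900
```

'and' returns first falsy value (0 is int)

int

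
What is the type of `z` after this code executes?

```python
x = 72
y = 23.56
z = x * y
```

int * float = float

float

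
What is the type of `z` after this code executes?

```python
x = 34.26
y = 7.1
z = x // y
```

float // float = float

float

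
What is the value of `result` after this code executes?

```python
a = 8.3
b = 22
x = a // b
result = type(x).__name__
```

a is float; b is int; x is float; result = 'float'

'float'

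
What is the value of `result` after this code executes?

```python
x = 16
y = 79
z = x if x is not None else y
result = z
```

x = 16; y = 79; z = 16; result = 16

16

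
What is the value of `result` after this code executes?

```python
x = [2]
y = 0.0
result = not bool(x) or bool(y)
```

x = [2]; y = 0.0; result = False

False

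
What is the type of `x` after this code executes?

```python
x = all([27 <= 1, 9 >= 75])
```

all() returns bool

bool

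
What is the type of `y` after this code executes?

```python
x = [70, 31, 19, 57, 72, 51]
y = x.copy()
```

list.copy() returns list

list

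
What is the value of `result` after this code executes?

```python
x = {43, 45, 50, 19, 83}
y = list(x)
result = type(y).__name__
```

x is set; y is list; result = 'list'

'list'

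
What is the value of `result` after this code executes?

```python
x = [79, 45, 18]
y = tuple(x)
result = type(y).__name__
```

x is list; y is tuple; result = 'tuple'

'tuple'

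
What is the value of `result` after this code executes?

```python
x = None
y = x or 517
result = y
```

x = None; y = 517; result = 517

517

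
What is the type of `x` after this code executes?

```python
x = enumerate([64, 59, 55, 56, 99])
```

enumerate() returns an enumerate object

enumerate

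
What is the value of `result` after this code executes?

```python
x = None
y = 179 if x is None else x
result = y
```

x = None; y = 179; result = 179

179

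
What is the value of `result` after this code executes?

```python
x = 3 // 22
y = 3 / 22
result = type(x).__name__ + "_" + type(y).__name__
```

x is int; y is float; result = 'int_float'

'int_float'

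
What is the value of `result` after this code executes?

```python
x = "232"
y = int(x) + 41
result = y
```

x = '232'; y = 273; result = 273

273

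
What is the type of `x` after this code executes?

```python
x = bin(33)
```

bin() returns str representation

str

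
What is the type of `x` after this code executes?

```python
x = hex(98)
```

hex() returns str representation

str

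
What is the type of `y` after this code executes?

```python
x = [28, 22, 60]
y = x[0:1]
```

Slicing a list returns a list

list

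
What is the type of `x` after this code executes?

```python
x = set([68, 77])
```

set() constructor returns set

set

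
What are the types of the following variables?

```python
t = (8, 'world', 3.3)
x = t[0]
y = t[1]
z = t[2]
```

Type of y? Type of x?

tuple[1] is str; tuple[0] is int

str, int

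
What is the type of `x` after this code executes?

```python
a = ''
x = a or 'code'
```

'or' returns first truthy value (str)

str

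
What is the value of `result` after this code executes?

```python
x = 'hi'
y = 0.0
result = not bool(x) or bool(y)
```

x = 'hi'; y = 0.0; result = False

False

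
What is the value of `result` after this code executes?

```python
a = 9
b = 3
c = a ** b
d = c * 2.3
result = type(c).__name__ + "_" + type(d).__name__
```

a is int; b is int; c is int; d is float; result = 'int_float'

'int_float'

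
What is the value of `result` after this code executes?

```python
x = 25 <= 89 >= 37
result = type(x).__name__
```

x is bool; result = 'bool'

'bool'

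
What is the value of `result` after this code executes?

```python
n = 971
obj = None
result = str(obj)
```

n = 971; obj = None; result = 'None'

'None'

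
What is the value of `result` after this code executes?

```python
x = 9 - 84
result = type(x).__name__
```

x is int; result = 'int'

'int'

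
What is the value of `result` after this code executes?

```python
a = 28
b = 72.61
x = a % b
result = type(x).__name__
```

a is int; b is float; x is float; result = 'float'

'float'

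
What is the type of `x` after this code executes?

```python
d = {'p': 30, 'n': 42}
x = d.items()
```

dict.items() returns dict_items view

dict_items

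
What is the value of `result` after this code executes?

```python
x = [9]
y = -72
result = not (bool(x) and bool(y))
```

x = [9]; y = -72; result = False

False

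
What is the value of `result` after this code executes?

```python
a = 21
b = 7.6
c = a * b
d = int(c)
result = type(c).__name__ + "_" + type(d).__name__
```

a is int; b is float; c is float; d is int; result = 'float_int'

'float_int'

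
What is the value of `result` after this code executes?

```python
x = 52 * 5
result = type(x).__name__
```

x is int; result = 'int'

'int'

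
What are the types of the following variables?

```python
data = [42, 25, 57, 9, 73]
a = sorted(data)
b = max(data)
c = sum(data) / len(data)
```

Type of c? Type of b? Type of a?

int / int = float; max of ints returns int; sorted() returns list

float, int, list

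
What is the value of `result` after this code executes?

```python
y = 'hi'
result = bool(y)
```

y = 'hi'; result = True

True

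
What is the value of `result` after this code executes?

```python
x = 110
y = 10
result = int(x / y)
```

x = 110; y = 10; result = 11

11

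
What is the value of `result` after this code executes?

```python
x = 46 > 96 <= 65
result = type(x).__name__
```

x is bool; result = 'bool'

'bool'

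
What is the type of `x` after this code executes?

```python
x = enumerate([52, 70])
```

enumerate() returns an enumerate object

enumerate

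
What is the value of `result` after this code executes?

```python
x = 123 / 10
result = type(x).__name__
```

x is float; result = 'float'

'float'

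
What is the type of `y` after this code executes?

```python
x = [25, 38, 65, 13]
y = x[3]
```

Indexing list[int] returns int

int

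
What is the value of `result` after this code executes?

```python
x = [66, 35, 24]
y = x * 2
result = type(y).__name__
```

x is list; y is list; result = 'list'

'list'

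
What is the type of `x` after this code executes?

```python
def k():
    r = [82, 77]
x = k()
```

Function without return returns None

NoneType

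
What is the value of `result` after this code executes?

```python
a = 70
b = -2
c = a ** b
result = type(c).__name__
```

a is int; b is int; c is float; result = 'float'

'float'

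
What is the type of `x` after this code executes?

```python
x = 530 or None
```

'or' returns first truthy value

int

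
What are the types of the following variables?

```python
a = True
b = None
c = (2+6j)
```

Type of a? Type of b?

a is assigned the constant True, which has type bool; b is assigned None, whose type is NoneType

bool, NoneType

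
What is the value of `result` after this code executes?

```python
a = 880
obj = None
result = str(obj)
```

a = 880; obj = None; result = 'None'

'None'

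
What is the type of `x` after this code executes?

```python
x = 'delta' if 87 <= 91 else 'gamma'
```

Both branches of conditional are str

str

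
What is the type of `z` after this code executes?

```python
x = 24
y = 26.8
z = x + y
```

int + float = float

float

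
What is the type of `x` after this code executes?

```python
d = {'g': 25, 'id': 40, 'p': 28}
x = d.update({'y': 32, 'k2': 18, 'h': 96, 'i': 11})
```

dict.update() returns None

NoneType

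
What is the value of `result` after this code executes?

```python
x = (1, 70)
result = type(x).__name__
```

x is tuple; result = 'tuple'

'tuple'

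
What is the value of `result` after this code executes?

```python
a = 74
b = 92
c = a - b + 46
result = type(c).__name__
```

a is int; b is int; c is int; result = 'int'

'int'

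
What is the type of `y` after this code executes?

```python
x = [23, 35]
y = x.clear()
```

list.clear() returns None

NoneType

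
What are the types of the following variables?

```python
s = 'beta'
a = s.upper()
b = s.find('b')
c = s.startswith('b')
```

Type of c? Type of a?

startswith() returns bool; upper() returns str

bool, str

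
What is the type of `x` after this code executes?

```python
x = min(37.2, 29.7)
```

min() of floats returns float

float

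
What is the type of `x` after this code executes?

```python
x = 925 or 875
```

'or' returns first truthy value (int)

int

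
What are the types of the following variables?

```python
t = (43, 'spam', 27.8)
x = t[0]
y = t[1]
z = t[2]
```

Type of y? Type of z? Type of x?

tuple[1] is str; tuple[2] is float; tuple[0] is int

str, float, int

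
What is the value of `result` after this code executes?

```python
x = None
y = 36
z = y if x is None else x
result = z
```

x = None; y = 36; z = 36; result = 36

36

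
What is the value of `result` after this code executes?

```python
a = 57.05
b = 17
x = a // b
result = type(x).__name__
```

a is float; b is int; x is float; result = 'float'

'float'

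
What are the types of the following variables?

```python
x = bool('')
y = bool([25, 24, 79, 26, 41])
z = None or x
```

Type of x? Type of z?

bool() returns bool; None or bool returns the bool

bool, bool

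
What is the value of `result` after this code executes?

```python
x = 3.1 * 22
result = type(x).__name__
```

x is float; result = 'float'

'float'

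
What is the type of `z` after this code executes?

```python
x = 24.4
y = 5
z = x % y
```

float % int = float

float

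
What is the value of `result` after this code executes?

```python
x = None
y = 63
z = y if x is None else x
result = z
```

x = None; y = 63; z = 63; result = 63

63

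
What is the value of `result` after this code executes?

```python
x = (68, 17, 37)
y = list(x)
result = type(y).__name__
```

x is tuple; y is list; result = 'list'

'list'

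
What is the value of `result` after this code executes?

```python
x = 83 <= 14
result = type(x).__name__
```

x is bool; result = 'bool'

'bool'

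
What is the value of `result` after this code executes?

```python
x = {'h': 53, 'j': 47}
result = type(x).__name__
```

x is dict; result = 'dict'

'dict'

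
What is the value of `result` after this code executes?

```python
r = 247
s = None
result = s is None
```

r = 247; s = None; result = True

True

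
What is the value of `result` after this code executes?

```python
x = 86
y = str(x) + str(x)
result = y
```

x = 86; y = '8686'; result = '8686'

'8686'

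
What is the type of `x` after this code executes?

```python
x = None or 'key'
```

'or' with None returns the other truthy value (str)

str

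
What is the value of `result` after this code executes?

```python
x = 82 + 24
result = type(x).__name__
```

x is int; result = 'int'

'int'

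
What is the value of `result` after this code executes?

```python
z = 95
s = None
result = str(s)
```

z = 95; s = None; result = 'None'

'None'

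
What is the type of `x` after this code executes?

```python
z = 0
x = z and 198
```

'and' returns first falsy value (0 is int)

int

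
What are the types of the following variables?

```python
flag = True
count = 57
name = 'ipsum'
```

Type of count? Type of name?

count is assigned a bare integer (no decimal point), so it is an int; name is assigned a quoted string literal, so it is a str

int, str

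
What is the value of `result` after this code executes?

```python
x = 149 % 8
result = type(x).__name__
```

x is int; result = 'int'

'int'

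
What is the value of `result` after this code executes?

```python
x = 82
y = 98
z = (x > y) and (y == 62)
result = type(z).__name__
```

x is int; y is int; z is bool; result = 'bool'

'bool'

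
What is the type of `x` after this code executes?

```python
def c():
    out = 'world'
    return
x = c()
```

Bare return returns None

NoneType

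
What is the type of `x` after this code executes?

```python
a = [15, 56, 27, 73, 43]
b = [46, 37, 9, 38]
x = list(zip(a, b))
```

list(zip()) returns a list of tuples

list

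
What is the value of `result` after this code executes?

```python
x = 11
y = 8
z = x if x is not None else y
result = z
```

x = 11; y = 8; z = 11; result = 11

11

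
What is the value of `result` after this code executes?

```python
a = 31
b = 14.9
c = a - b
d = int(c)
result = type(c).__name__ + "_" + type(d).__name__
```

a is int; b is float; c is float; d is int; result = 'float_int'

'float_int'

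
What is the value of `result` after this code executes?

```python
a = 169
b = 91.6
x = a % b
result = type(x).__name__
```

a is int; b is float; x is float; result = 'float'

'float'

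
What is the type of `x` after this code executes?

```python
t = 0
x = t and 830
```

'and' returns first falsy value (0 is int)

int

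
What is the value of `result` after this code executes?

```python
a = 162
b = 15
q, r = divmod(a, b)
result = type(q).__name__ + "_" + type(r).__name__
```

a is int; b is int; q is int; r is int; result = 'int_int'

'int_int'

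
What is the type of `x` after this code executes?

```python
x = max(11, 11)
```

max() of ints returns int

int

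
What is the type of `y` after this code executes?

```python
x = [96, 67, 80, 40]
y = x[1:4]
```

Slicing a list returns a list

list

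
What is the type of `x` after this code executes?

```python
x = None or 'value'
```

'or' with None returns the other truthy value (str)

str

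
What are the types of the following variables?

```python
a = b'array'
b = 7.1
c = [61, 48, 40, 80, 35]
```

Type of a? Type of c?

a is assigned a bytes literal (b'...' prefix); c is assigned a list literal (square brackets)

bytes, list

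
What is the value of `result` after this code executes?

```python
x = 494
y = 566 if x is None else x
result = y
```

x = 494; y = 494; result = 494

494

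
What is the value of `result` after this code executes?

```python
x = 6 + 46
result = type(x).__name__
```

x is int; result = 'int'

'int'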